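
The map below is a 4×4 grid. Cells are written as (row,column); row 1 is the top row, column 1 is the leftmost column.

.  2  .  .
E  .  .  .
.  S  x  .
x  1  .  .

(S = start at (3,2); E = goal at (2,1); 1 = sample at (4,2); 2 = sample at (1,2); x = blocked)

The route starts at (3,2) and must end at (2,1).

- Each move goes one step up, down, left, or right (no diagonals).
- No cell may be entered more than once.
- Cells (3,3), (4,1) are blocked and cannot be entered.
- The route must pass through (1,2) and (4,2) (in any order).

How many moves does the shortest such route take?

10

Any route passes through (1,2) and (4,2) in some order between (3,2) and (2,1). Summing Manhattan distances along each leg and taking the cheapest ordering ((3,2) → (4,2) → (1,2) → (2,1)) gives a lower bound of 1 + 3 + 2 = 6 moves.
The shortest route satisfying every rule uses 10 moves: (3,2) → (4,2) → (4,3) → (4,4) → (3,4) → (2,4) → (1,4) → (1,3) → (1,2) → (2,2) → (2,1).
The bound of 6 isn't tight here; checking systematically, no route of length 6 through 9 satisfies every constraint (on a 4-connected grid the length of any start-to-goal walk has the same parity as the Manhattan bound, so only lengths 6, 8, 10, … need checking), so 10 is the minimum.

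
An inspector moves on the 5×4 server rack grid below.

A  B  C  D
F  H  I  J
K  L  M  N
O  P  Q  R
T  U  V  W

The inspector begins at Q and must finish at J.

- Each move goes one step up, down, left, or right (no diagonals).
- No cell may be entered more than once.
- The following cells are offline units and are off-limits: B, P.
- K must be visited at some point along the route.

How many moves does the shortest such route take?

7

Any route passes through K somewhere between Q and J. Summing Manhattan distances along the two legs (Q → K → J) gives a lower bound of 3 + 4 = 7 moves.
A route of 7 moves achieves this: Q → M → L → K → F → H → I → J.
Since 7 matches the lower bound, it is optimal.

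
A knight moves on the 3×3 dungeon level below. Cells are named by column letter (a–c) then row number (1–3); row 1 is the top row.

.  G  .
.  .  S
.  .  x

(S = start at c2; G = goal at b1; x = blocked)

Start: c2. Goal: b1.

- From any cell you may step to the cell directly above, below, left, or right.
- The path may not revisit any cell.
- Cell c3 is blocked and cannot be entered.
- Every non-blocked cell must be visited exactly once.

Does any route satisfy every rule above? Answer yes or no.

Colour the cells like a checkerboard: each orthogonal step flips colour, so a Hamiltonian route alternates colours. Here there are 4 cells of one colour and 4 of the other, with start on the same colour as the goal — the counts and endpoints can't be arranged into an alternating sequence of length 8, so no Hamiltonian route exists.

no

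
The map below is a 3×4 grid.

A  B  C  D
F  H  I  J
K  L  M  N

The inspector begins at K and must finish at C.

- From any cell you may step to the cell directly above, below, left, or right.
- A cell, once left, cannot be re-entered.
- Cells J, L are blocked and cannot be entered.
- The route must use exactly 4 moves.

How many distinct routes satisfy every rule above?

3

Need simple routes of exactly 4 moves from K to C (Manhattan distance 4, so 0 moves are spent on a detour and 0 undoing it).
Enumerating: K F A B C | K F H B C | K F H I C.
That gives 3 routes.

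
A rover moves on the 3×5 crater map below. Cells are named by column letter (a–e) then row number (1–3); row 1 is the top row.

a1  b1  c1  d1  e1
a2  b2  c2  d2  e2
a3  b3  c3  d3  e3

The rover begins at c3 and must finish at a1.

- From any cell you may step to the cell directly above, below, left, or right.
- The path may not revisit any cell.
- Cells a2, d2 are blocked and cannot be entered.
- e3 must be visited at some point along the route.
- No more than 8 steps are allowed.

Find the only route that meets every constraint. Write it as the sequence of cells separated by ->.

c3 -> d3 -> e3 -> e2 -> e1 -> d1 -> c1 -> b1 -> a1

Any route must reach e3 and still end at a1 within 8 moves, so the order of the required stops is forced.
Route from c3: 2× right (reaching e3), 2× up (reaching e1), 4× left (reaching a1) — 8 moves in all.
Check: all required cells visited; 8 ≤ 8 moves.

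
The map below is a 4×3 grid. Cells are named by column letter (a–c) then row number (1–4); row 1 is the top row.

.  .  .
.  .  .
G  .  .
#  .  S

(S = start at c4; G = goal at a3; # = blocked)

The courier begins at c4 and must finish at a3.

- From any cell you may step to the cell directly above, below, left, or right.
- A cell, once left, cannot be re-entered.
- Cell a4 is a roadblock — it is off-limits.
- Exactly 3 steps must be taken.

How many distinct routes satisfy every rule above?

2

Need simple routes of exactly 3 moves from c4 to a3 (Manhattan distance 3, so 0 moves are spent on a detour and 0 undoing it).
Enumerating: c4 c3 b3 a3 | c4 b4 b3 a3.
That gives 2 routes.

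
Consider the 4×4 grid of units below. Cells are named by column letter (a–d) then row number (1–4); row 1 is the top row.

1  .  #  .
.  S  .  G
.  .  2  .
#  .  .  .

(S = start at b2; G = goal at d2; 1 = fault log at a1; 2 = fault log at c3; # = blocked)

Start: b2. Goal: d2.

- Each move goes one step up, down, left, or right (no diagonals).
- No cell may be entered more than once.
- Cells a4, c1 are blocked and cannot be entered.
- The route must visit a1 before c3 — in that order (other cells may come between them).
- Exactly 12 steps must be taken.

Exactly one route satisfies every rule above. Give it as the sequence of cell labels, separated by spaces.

b2 b1 a1 a2 a3 b3 b4 c4 d4 d3 c3 c2 d2

The waypoints must appear in the order a1, c3, with no cell reused.
Route from b2: up 1 to b1, left 1 to a1, down 2 to a3, right 1 to b3, down 1 to b4, right 2 to d4, up 1 to d3, left 1 to c3, up 1 to c2, right 1 to d2 — 12 moves in all.
Check: order respected (1 at step 2, 2 at step 10); 12 moves as required.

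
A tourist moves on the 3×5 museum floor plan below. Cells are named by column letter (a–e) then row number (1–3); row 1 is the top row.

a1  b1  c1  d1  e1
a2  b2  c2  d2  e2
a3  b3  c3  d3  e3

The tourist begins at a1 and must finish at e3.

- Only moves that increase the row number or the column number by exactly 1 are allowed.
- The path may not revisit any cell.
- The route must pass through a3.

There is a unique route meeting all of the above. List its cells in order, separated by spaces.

a1 a2 a3 b3 c3 d3 e3

Moves only go right or down, so the column and row indices never decrease.
Route from a1: 2× down (reaching a3), 4× right (reaching e3) — 6 moves in all.
Check: all required cells visited.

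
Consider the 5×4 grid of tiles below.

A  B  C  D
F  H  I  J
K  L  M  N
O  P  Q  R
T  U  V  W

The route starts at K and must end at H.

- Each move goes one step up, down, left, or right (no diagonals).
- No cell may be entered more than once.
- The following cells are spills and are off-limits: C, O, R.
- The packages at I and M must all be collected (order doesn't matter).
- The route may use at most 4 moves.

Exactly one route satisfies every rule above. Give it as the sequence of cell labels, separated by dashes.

K - L - M - I - H

Any route must reach I and M and still end at H within 4 moves, so the order of the required stops is forced.
Route from K: 2× right (reaching M), up to I, left to H — 4 moves in all.
Check: all required cells visited; 4 ≤ 4 moves.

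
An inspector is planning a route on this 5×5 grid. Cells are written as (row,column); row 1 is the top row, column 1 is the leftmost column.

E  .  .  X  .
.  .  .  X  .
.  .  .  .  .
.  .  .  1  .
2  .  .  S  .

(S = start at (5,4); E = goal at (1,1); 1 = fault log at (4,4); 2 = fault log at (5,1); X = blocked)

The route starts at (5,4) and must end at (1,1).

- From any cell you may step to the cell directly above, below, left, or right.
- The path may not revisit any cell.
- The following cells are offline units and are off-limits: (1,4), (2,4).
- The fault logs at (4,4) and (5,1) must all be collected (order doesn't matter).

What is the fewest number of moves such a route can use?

9

Any route passes through (4,4) and (5,1) in some order between (5,4) and (1,1). Summing Manhattan distances along each leg and taking the cheapest ordering ((5,4) → (4,4) → (5,1) → (1,1)) gives a lower bound of 1 + 4 + 4 = 9 moves.
A route of 9 moves achieves this: (5,4) → (4,4) → (4,3) → (5,3) → (5,2) → (5,1) → (4,1) → (3,1) → (2,1) → (1,1).
Since 9 matches the lower bound, it is optimal.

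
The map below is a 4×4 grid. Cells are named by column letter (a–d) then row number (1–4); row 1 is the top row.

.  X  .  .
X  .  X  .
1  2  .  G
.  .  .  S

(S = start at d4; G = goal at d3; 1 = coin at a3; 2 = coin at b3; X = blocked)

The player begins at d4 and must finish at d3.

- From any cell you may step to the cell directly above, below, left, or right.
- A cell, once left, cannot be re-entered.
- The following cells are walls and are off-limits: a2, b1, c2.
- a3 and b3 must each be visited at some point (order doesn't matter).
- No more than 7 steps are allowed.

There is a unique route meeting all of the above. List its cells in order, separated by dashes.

d4 - c4 - b4 - a4 - a3 - b3 - c3 - d3

The budget equals the shortest possible length, so every move has to be on a shortest route through the required cells.
Route from d4: 3× left (reaching a4), up to a3, 3× right (reaching d3) — 7 moves in all.
Check: all required cells visited; 7 ≤ 7 moves.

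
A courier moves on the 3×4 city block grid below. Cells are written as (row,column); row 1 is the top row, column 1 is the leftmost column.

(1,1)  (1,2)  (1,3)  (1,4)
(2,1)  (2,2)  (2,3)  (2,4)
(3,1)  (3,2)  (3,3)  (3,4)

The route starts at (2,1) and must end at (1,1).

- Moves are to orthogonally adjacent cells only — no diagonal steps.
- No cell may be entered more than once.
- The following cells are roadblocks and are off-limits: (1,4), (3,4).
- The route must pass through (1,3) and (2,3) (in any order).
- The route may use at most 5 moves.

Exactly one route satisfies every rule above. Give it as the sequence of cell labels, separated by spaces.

The 5-move cap with required stops at (1,3), (2,3) leaves no slack for detours.
Route from (2,1): right 2 to (2,3), up 1 to (1,3), left 2 to (1,1) — 5 moves in all.
Check: all required cells visited; 5 ≤ 5 moves.

(2,1) (2,2) (2,3) (1,3) (1,2) (1,1)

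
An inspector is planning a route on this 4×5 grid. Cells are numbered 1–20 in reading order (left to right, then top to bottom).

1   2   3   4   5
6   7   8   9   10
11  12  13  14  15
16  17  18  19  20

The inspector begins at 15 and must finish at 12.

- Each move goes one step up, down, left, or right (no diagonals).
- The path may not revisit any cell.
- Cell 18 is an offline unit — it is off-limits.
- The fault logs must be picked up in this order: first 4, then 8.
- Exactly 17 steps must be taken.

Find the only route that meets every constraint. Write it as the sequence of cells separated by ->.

15 -> 20 -> 19 -> 14 -> 9 -> 10 -> 5 -> 4 -> 3 -> 8 -> 7 -> 2 -> 1 -> 6 -> 11 -> 16 -> 17 -> 12

The waypoints must appear in the order 4, 8, with no cell reused.
Route from 15: down 1 to 20, left 1 to 19, up 2 to 9, right 1 to 10, up 1 to 5, left 2 to 3, down 1 to 8, left 1 to 7, up 1 to 2, left 1 to 1, down 3 to 16, right 1 to 17, up 1 to 12 — 17 moves in all.
Check: order respected (4 at step 7, 8 at step 9); 17 moves as required.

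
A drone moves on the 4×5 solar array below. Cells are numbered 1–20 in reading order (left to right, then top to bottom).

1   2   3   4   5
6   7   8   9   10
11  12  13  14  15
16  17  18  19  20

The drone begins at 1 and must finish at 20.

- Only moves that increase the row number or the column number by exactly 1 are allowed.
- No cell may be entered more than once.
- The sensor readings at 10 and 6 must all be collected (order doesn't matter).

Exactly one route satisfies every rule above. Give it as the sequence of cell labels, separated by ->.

1 -> 6 -> 7 -> 8 -> 9 -> 10 -> 15 -> 20

Moves only go right or down, so the column and row indices never decrease.
Route from 1: down 1 to 6, right 4 to 10, down 2 to 20 — 7 moves in all.
Check: all required cells visited.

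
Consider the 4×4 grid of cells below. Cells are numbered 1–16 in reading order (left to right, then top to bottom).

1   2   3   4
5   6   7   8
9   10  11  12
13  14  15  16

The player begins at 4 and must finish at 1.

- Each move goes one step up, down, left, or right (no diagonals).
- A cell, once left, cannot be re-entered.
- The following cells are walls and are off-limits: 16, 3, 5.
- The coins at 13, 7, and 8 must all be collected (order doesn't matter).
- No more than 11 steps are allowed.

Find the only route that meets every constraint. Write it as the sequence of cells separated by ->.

The 11-move cap with required stops at 13, 7, 8 leaves no slack for detours.
Route from 4: down 1 to 8, left 1 to 7, down 2 to 15, left 2 to 13, up 1 to 9, right 1 to 10, up 2 to 2, left 1 to 1 — 11 moves in all.
Check: all required cells visited; 11 ≤ 11 moves.

4 -> 8 -> 7 -> 11 -> 15 -> 14 -> 13 -> 9 -> 10 -> 6 -> 2 -> 1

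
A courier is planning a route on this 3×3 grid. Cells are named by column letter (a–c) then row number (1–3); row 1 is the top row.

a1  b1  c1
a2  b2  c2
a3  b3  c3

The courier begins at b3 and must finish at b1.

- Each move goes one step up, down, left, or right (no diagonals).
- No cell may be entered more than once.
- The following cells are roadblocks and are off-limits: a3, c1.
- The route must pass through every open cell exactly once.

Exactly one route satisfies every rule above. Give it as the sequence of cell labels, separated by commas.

Need to visit all 7 open cells exactly once, starting at b3 and ending at b1.
Cell a2 has only two open neighbours (a1 and b2), so the path must pass straight through it: one of those is the cell it's entered from and the other is where it exits.
Route from b3: right to c3, up to c2, 2× left (reaching a2), up to a1, right to b1 — 6 moves in all.
Check: all 7 open cells covered.

b3, c3, c2, b2, a2, a1, b1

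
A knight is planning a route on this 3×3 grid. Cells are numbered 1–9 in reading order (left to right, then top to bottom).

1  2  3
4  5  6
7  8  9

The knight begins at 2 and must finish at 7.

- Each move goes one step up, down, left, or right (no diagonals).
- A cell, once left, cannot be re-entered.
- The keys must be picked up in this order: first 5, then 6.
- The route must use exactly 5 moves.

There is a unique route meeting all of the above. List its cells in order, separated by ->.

2 -> 5 -> 6 -> 9 -> 8 -> 7

The waypoints must appear in the order 5, 6, with no cell reused.
Route from 2: down to 5, right to 6, down to 9, 2× left (reaching 7) — 5 moves in all.
Check: order respected (5 at step 1, 6 at step 2); 5 moves as required.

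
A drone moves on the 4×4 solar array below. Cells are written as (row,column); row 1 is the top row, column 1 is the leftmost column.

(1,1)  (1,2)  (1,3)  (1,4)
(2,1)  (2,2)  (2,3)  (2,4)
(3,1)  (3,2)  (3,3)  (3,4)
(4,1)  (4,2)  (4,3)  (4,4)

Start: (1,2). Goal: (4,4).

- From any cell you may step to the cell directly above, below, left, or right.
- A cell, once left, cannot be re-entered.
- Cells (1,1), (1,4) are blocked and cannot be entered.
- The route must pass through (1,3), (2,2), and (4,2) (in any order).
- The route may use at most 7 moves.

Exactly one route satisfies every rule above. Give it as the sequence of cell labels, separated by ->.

(1,2) -> (1,3) -> (2,3) -> (2,2) -> (3,2) -> (4,2) -> (4,3) -> (4,4)

Any route must reach (1,3), (2,2), and (4,2) and still end at (4,4) within 7 moves, so the order of the required stops is forced.
Route from (1,2): right to (1,3), down to (2,3), left to (2,2), 2× down (reaching (4,2)), 2× right (reaching (4,4)) — 7 moves in all.
Check: all required cells visited; 7 ≤ 7 moves.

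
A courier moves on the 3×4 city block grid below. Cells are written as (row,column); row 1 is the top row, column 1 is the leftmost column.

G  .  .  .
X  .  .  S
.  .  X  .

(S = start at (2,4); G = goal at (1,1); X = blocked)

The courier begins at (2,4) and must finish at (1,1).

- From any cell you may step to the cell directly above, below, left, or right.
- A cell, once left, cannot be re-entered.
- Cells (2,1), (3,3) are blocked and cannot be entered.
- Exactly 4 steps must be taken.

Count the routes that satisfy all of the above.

Need simple routes of exactly 4 moves from (2,4) to (1,1) (Manhattan distance 4, so 0 moves are spent on a detour and 0 undoing it).
Enumerating: (2,4) (1,4) (1,3) (1,2) (1,1) | (2,4) (2,3) (1,3) (1,2) (1,1) | (2,4) (2,3) (2,2) (1,2) (1,1).
That gives 3 routes.

3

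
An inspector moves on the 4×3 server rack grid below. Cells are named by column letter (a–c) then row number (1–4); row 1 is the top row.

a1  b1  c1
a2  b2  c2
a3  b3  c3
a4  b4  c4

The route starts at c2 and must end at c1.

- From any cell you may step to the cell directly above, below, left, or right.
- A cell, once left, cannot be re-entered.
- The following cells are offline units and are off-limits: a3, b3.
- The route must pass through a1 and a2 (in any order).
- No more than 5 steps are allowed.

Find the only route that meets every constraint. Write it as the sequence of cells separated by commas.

The budget equals the shortest possible length, so every move has to be on a shortest route through the required cells.
Route from c2: 2× left (reaching a2), up to a1, 2× right (reaching c1) — 5 moves in all.
Check: all required cells visited; 5 ≤ 5 moves.

c2, b2, a2, a1, b1, c1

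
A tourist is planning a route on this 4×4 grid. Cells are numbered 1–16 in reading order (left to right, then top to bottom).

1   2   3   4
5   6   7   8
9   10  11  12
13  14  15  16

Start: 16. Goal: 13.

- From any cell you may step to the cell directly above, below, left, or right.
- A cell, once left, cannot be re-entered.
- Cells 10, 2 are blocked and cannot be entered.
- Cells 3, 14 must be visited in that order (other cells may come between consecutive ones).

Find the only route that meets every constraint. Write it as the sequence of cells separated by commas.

The waypoints must appear in the order 3, 14, with no cell reused.
Route from 16: up 3 to 4, left 1 to 3, down 3 to 15, left 2 to 13 — 9 moves in all.
Check: order respected (3 at step 4, 14 at step 8).

16, 12, 8, 4, 3, 7, 11, 15, 14, 13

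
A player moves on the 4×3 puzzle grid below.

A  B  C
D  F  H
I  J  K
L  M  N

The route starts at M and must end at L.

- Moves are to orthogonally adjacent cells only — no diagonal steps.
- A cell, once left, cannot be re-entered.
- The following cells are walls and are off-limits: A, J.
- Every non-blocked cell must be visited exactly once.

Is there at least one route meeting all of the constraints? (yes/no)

One route that works: M → N → K → H → C → B → F → D → I → L.

yes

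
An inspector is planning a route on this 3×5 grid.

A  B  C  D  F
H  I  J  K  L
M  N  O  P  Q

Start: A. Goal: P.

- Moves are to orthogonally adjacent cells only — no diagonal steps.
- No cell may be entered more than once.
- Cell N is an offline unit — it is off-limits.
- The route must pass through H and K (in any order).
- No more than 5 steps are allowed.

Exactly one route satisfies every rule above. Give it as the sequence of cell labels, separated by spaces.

Any route must reach H and K and still end at P within 5 moves, so the order of the required stops is forced.
Route from A: down to H, 3× right (reaching K), down to P — 5 moves in all.
Check: all required cells visited; 5 ≤ 5 moves.

A H I J K P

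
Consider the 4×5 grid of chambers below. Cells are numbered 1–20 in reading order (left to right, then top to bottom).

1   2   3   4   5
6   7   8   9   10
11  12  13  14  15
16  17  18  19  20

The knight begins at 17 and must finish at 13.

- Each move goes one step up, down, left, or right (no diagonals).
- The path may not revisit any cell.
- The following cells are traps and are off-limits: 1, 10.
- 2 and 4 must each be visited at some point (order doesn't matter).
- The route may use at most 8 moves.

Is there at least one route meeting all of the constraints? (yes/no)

yes

One route that works: 17 → 12 → 7 → 2 → 3 → 4 → 9 → 14 → 13.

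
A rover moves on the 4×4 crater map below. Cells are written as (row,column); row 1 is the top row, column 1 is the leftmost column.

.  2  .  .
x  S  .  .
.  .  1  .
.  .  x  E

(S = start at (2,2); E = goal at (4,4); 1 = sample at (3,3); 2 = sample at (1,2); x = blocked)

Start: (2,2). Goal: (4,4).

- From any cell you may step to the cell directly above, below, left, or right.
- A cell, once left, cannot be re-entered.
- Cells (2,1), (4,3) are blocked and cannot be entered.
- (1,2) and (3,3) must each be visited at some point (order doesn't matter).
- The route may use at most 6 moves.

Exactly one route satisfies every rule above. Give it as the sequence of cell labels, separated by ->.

(2,2) -> (1,2) -> (1,3) -> (2,3) -> (3,3) -> (3,4) -> (4,4)

The 6-move cap with required stops at (1,2), (3,3) leaves no slack for detours.
Route from (2,2): up to (1,2), right to (1,3), 2× down (reaching (3,3)), right to (3,4), down to (4,4) — 6 moves in all.
Check: all required cells visited; 6 ≤ 6 moves.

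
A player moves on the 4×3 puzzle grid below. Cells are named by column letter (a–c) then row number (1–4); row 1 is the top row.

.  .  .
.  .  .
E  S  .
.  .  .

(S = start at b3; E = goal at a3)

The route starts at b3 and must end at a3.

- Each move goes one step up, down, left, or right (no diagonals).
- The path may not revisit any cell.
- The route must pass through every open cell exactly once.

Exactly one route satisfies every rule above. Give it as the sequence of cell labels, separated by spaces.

b3 b2 a2 a1 b1 c1 c2 c3 c4 b4 a4 a3

Need to visit all 12 open cells exactly once, starting at b3 and ending at a3.
Route from b3: up to b2, left to a2, up to a1, 2× right (reaching c1), 3× down (reaching c4), 2× left (reaching a4), up to a3 — 11 moves in all.
Check: all 12 open cells covered.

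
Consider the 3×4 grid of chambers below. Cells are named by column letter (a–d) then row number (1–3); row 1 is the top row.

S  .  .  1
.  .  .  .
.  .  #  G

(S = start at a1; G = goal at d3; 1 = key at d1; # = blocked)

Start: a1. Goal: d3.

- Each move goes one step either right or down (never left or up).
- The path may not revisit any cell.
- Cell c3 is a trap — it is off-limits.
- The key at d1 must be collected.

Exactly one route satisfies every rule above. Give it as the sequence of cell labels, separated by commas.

a1, b1, c1, d1, d2, d3

Moves only go right or down, so the column and row indices never decrease.
Route from a1: right 3 to d1, down 2 to d3 — 5 moves in all.
Check: all required cells visited.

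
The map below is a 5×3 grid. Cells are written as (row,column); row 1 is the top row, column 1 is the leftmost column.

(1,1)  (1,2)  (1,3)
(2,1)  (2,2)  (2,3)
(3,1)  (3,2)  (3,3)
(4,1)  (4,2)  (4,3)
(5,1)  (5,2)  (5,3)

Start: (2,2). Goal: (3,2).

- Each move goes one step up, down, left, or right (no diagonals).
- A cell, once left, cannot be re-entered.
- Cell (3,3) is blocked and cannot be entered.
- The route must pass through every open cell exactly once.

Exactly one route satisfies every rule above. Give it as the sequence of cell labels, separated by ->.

Need to visit all 14 open cells exactly once, starting at (2,2) and ending at (3,2).
Cell (5,3) has only two open neighbours ((4,3) and (5,2)), so the path must pass straight through it: one of those is the cell it's entered from and the other is where it exits.
Route from (2,2): right to (2,3), up to (1,3), 2× left (reaching (1,1)), 4× down (reaching (5,1)), 2× right (reaching (5,3)), up to (4,3), left to (4,2), up to (3,2) — 13 moves in all.
Check: all 14 open cells covered.

(2,2) -> (2,3) -> (1,3) -> (1,2) -> (1,1) -> (2,1) -> (3,1) -> (4,1) -> (5,1) -> (5,2) -> (5,3) -> (4,3) -> (4,2) -> (3,2)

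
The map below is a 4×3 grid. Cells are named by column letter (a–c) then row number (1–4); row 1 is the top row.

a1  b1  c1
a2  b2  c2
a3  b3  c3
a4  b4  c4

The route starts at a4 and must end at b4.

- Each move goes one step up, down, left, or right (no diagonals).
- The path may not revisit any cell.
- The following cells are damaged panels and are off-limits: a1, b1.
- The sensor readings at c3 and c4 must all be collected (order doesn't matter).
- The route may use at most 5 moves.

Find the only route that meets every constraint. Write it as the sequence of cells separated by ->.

a4 -> a3 -> b3 -> c3 -> c4 -> b4

The budget equals the shortest possible length, so every move has to be on a shortest route through the required cells.
Route from a4: up 1 to a3, right 2 to c3, down 1 to c4, left 1 to b4 — 5 moves in all.
Check: all required cells visited; 5 ≤ 5 moves.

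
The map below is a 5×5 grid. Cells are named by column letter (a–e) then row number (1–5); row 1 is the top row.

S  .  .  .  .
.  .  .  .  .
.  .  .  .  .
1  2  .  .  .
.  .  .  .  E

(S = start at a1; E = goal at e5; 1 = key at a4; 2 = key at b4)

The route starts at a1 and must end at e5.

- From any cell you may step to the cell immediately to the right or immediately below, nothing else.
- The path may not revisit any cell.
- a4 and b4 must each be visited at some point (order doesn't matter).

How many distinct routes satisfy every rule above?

A right/down-only route from a1 to e5 makes exactly 4 down-moves and 4 right-moves in some order.
With no other constraints that would be C(8,4) = 70 routes.
A monotone route can only reach the required cells in the order a4, b4, so split there and multiply the segment counts: a1→a4: 1; a4→b4: 1; b4→e5: 4; product = 4.
That gives 4 routes.

4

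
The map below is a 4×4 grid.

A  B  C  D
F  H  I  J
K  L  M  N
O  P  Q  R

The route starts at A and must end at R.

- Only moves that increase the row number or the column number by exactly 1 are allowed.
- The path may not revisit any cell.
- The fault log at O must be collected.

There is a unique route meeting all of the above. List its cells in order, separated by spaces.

Moves only go right or down, so the column and row indices never decrease.
Route from A: 3× down (reaching O), 3× right (reaching R) — 6 moves in all.
Check: all required cells visited.

A F K O P Q R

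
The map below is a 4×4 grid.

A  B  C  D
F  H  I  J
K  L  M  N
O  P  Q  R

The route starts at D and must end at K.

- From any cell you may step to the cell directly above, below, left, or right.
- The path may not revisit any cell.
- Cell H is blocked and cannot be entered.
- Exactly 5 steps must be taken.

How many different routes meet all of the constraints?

4

Need simple routes of exactly 5 moves from D to K (Manhattan distance 5, so 0 moves are spent on a detour and 0 undoing it).
Enumerating: D J N M L K | D J I M L K | D C I M L K | D C B A F K.
That gives 4 routes.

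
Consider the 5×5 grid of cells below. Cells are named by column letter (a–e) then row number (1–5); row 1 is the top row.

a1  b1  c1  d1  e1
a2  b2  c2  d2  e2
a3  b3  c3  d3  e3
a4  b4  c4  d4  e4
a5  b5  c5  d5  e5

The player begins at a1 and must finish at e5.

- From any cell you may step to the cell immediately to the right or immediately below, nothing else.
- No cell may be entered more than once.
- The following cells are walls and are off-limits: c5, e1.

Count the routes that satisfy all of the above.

54

A right/down-only route from a1 to e5 makes exactly 4 down-moves and 4 right-moves in some order.
With no other constraints that would be C(8,4) = 70 routes.
Subtract routes through each blocked cell (inclusion–exclusion for overlaps): − through e1: 1 − through c5: 15 → 54.
That gives 54 routes.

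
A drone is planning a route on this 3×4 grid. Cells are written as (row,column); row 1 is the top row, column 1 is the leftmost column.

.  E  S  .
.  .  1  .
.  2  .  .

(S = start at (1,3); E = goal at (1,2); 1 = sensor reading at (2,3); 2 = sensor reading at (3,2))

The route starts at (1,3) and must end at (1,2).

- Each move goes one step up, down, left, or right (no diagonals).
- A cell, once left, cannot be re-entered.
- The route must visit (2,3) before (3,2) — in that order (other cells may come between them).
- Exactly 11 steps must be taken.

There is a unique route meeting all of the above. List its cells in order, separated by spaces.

(1,3) (1,4) (2,4) (3,4) (3,3) (2,3) (2,2) (3,2) (3,1) (2,1) (1,1) (1,2)

The waypoints must appear in the order (2,3), (3,2), with no cell reused.
Route from (1,3): right 1 to (1,4), down 2 to (3,4), left 1 to (3,3), up 1 to (2,3), left 1 to (2,2), down 1 to (3,2), left 1 to (3,1), up 2 to (1,1), right 1 to (1,2) — 11 moves in all.
Check: order respected (1 at step 5, 2 at step 7); 11 moves as required.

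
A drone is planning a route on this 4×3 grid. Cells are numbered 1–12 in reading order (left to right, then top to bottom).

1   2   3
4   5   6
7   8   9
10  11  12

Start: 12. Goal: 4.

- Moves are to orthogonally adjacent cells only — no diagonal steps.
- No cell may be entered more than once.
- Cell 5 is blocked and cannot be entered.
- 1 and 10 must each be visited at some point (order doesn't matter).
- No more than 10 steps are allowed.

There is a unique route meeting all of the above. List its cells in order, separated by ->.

12 -> 11 -> 10 -> 7 -> 8 -> 9 -> 6 -> 3 -> 2 -> 1 -> 4

The 10-move cap with required stops at 1, 10 leaves no slack for detours.
Route from 12: left 2 to 10, up 1 to 7, right 2 to 9, up 2 to 3, left 2 to 1, down 1 to 4 — 10 moves in all.
Check: all required cells visited; 10 ≤ 10 moves.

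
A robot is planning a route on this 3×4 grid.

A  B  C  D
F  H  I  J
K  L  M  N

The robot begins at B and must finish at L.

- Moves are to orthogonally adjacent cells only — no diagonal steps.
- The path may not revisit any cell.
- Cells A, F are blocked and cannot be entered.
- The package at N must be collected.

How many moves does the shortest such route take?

6

Any route passes through N somewhere between B and L. Summing Manhattan distances along the two legs (B → N → L) gives a lower bound of 4 + 2 = 6 moves.
A route of 6 moves achieves this: B → H → I → J → N → M → L.
Since 6 matches the lower bound, it is optimal.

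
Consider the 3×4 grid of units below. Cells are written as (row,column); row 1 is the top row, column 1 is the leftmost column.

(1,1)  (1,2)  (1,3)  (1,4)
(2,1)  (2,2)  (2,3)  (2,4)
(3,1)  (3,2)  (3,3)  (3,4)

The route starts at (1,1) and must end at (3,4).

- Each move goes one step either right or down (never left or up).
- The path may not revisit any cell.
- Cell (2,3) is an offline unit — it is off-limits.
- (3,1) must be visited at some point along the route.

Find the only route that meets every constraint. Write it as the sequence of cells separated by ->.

(1,1) -> (2,1) -> (3,1) -> (3,2) -> (3,3) -> (3,4)

Moves only go right or down, so the column and row indices never decrease.
Route from (1,1): 2× down (reaching (3,1)), 3× right (reaching (3,4)) — 5 moves in all.
Check: all required cells visited.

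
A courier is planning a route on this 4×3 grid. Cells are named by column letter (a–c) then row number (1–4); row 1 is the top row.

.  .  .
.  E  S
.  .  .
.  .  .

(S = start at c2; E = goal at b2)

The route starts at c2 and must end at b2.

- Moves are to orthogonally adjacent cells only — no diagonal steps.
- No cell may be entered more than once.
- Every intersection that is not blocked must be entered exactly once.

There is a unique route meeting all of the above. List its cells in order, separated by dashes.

c2 - c1 - b1 - a1 - a2 - a3 - a4 - b4 - c4 - c3 - b3 - b2

Need to visit all 12 open cells exactly once, starting at c2 and ending at b2.
Cell a4 has only two open neighbours (a3 and b4), so the path must pass straight through it: one of those is the cell it's entered from and the other is where it exits.
Route from c2: up to c1, 2× left (reaching a1), 3× down (reaching a4), 2× right (reaching c4), up to c3, left to b3, up to b2 — 11 moves in all.
Check: all 12 open cells covered.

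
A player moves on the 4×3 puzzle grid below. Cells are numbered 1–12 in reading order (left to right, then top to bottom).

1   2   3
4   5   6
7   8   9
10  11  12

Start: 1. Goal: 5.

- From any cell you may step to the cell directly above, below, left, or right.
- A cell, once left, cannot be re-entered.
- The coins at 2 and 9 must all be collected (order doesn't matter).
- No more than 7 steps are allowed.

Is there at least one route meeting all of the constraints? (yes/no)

yes

One route that works: 1 → 2 → 3 → 6 → 9 → 8 → 5.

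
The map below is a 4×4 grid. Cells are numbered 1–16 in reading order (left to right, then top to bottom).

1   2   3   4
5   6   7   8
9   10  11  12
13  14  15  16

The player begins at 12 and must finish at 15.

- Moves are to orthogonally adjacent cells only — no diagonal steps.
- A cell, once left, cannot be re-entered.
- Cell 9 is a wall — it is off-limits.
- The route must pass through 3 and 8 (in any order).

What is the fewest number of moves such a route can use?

6

Any route passes through 3 and 8 in some order between 12 and 15. Summing Manhattan distances along each leg and taking the cheapest ordering (12 → 8 → 3 → 15) gives a lower bound of 1 + 2 + 3 = 6 moves.
A route of 6 moves achieves this: 12 → 8 → 4 → 3 → 7 → 11 → 15.
Since 6 matches the lower bound, it is optimal.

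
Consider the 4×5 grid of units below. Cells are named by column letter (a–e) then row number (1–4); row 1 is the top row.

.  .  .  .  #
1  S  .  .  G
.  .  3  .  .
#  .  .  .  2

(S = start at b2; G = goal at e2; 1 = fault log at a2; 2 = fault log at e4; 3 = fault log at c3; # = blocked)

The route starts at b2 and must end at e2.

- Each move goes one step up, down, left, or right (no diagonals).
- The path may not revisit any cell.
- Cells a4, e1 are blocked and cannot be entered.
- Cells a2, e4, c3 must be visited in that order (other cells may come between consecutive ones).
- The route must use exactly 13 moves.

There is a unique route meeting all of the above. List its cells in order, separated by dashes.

b2 - a2 - a3 - b3 - b4 - c4 - d4 - e4 - e3 - d3 - c3 - c2 - d2 - e2

The waypoints must appear in the order a2, e4, c3, with no cell reused.
Route from b2: left to a2, down to a3, right to b3, down to b4, 3× right (reaching e4), up to e3, 2× left (reaching c3), up to c2, 2× right (reaching e2) — 13 moves in all.
Check: order respected (1 at step 1, 2 at step 7, 3 at step 10); 13 moves as required.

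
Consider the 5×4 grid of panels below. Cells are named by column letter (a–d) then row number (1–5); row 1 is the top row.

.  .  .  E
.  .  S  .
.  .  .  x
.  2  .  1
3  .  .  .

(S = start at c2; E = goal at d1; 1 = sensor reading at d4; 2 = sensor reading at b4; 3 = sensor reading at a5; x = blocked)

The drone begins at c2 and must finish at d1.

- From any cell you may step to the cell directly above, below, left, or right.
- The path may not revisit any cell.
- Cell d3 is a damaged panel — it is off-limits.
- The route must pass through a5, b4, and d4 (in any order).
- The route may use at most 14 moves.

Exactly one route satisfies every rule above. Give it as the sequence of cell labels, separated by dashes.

c2 - c3 - c4 - d4 - d5 - c5 - b5 - a5 - a4 - b4 - b3 - b2 - b1 - c1 - d1

The 14-move cap with required stops at a5, b4, d4 leaves no slack for detours.
Route from c2: down 2 to c4, right 1 to d4, down 1 to d5, left 3 to a5, up 1 to a4, right 1 to b4, up 3 to b1, right 2 to d1 — 14 moves in all.
Check: all required cells visited; 14 ≤ 14 moves.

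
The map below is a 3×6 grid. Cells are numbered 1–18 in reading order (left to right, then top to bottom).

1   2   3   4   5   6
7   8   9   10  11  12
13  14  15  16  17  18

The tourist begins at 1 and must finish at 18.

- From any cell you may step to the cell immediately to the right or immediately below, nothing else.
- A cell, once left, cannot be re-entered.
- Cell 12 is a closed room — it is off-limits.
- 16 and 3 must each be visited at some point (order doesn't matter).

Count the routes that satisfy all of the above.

3

A right/down-only route from 1 to 18 makes exactly 2 down-moves and 5 right-moves in some order.
With no other constraints that would be C(7,2) = 21 routes.
A monotone route can only reach the required cells in the order 3, 16, so split there and multiply the segment counts (each segment already excludes blocked cells): 1→3: 1; 3→16: 3; 16→18: 1; product = 3.
That gives 3 routes.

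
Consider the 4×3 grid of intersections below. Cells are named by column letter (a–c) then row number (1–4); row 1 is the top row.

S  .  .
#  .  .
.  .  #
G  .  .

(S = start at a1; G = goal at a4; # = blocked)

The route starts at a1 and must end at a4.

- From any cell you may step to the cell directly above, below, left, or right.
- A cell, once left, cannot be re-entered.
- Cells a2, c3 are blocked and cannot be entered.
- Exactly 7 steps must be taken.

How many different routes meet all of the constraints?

2

Need simple routes of exactly 7 moves from a1 to a4 (Manhattan distance 3, so 2 moves are spent on a detour and 2 undoing it).
Enumerating: a1 b1 c1 c2 b2 b3 b4 a4 | a1 b1 c1 c2 b2 b3 a3 a4.
That gives 2 routes.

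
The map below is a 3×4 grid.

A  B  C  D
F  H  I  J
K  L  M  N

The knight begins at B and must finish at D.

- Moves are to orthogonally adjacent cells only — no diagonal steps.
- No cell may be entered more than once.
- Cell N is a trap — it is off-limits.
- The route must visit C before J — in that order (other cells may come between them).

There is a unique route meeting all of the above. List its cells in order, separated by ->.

The waypoints must appear in the order C, J, with no cell reused.
Route from B: right 1 to C, down 1 to I, right 1 to J, up 1 to D — 4 moves in all.
Check: order respected (C at step 1, J at step 3).

B -> C -> I -> J -> D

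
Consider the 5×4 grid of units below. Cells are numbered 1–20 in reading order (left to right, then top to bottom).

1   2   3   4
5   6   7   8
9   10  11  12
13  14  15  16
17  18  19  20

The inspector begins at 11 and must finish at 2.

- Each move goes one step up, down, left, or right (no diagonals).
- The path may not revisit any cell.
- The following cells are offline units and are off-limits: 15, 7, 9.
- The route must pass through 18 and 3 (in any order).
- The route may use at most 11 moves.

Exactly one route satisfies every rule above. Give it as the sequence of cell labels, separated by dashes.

Any route must reach 18 and 3 and still end at 2 within 11 moves, so the order of the required stops is forced.
Route from 11: left 1 to 10, down 2 to 18, right 2 to 20, up 4 to 4, left 2 to 2 — 11 moves in all.
Check: all required cells visited; 11 ≤ 11 moves.

11 - 10 - 14 - 18 - 19 - 20 - 16 - 12 - 8 - 4 - 3 - 2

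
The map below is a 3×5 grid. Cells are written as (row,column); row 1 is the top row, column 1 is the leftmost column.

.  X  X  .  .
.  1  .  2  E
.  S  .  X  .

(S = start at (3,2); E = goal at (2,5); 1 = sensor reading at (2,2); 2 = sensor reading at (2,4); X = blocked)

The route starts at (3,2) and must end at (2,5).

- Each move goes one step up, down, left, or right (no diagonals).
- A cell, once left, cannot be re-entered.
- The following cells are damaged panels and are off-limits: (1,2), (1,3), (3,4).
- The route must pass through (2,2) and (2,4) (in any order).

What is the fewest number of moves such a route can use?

Any route passes through (2,2) and (2,4) in some order between (3,2) and (2,5). Summing Manhattan distances along each leg and taking the cheapest ordering ((3,2) → (2,2) → (2,4) → (2,5)) gives a lower bound of 1 + 2 + 1 = 4 moves.
A route of 4 moves achieves this: (3,2) → (2,2) → (2,3) → (2,4) → (2,5).
Since 4 matches the lower bound, it is optimal.

4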